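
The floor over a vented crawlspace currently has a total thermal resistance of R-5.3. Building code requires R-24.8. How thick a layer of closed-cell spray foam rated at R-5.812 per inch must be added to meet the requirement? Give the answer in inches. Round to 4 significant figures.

3.355 in

ΔR = 24.8 − 5.3 = 19.5 ft²·°F·h/BTU
L = ΔR / (R/in) = 19.5/5.812 = 3.3551 in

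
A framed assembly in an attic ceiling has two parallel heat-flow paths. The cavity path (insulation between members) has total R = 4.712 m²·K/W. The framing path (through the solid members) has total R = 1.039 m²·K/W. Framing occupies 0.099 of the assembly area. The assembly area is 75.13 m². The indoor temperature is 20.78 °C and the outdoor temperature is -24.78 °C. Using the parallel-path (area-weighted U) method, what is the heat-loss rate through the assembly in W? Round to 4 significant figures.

980.7 W

U_eff = 0.901/4.712 + 0.099/1.039 = 0.19121 + 0.095284 = 0.2865
R_eff = 1/U_eff = 3.4904 m²·K/W
Q = 75.13 × (20.78 − (-24.78)) / 3.4904 = 980.66 W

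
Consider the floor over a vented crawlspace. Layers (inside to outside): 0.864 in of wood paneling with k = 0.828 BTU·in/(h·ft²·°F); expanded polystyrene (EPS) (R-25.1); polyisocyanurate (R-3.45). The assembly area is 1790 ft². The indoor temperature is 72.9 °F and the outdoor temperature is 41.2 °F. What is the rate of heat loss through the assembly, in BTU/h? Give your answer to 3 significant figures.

0.864/0.828 = 1.043
R_total = 1.043 + 25.1 + 3.45 = 29.59 ft²·°F·h/BTU
Q = A·ΔT/R = 1790 × (72.9 − 41.2) / 29.59 = 1917 BTU/h

1920 BTU/h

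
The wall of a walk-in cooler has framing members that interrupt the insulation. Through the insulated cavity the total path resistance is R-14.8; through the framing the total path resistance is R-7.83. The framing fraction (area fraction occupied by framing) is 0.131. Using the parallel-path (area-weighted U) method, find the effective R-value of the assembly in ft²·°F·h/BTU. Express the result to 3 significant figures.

U_eff = 0.869/14.8 + 0.131/7.83 = 0.05872 + 0.01673 = 0.07545
R_eff = 1/U_eff = 13.25 ft²·°F·h/BTU

13.3 ft²·°F·h/BTU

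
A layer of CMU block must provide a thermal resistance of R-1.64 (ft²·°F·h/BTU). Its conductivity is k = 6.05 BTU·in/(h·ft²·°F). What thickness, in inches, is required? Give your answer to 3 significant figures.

L = R × k = 1.64 × 6.05 = 9.922 in

9.92 in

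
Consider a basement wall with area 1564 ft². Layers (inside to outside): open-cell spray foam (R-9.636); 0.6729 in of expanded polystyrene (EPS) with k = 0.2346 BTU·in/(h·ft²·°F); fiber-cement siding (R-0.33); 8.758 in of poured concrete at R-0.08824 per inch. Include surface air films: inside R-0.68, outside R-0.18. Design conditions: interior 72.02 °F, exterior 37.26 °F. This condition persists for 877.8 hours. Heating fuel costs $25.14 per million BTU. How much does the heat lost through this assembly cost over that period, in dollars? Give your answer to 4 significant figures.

82.93 dollars

0.6729/0.2346 = 2.8683
8.758 × 0.08824 = 0.77281
R_total = 0.68 + 9.636 + 2.8683 + 0.33 + 0.77281 + 0.18 = 14.467 ft²·°F·h/BTU
Q = 1564 × (72.02 − 37.26) / 14.467 = 3757.8 BTU/h
E = 3757.8 × 877.8 = 3298600 BTU
Cost = 3298600/10⁶ × 25.14 = $82.927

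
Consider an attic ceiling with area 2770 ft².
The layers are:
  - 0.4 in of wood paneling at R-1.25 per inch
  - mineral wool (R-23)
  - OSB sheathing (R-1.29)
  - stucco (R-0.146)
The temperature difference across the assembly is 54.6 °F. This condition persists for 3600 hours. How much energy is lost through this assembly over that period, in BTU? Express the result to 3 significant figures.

21800000 BTU

0.4 × 1.25 = 0.5
R_total = 0.5 + 23 + 1.29 + 0.146 = 24.94 ft²·°F·h/BTU
Q = 2770 × 54.6 / 24.94 = 6065 BTU/h
E = 6065 × 3600 = 21830000 BTU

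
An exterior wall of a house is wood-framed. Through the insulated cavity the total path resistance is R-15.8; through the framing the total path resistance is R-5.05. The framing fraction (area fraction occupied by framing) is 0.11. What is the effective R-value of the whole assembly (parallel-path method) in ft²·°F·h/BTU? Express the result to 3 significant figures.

12.8 ft²·°F·h/BTU

U_eff = 0.89/15.8 + 0.11/5.05 = 0.05633 + 0.02178 = 0.07811
R_eff = 1/U_eff = 12.8 ft²·°F·h/BTU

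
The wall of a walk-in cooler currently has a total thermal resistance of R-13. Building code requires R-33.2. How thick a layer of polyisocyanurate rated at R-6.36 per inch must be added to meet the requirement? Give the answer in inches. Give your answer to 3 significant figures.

ΔR = 33.2 − 13 = 20.2 ft²·°F·h/BTU
L = ΔR / (R/in) = 20.2/6.36 = 3.176 in

3.18 in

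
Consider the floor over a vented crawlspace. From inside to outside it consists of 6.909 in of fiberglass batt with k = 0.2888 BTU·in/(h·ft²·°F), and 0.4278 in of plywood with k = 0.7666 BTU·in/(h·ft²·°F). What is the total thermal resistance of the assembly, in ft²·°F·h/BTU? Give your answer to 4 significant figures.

24.48 ft²·°F·h/BTU

6.909/0.2888 = 23.923
0.4278/0.7666 = 0.55805
R_total = 23.923 + 0.55805 = 24.481 ft²·°F·h/BTU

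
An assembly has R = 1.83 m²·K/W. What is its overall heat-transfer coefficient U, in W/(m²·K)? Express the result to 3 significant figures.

U = 1/R = 1/1.83 = 0.5464

0.546 W/(m²·K)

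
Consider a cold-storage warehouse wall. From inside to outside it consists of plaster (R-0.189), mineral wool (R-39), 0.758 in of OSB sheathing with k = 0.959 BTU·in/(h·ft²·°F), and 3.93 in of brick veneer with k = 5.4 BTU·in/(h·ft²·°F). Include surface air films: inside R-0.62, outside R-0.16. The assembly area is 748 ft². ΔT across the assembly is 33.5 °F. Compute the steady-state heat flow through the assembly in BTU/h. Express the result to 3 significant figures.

0.758/0.959 = 0.7904
3.93/5.4 = 0.7278
R_total = 0.62 + 0.189 + 39 + 0.7904 + 0.7278 + 0.16 = 41.49 ft²·°F·h/BTU
Q = A·ΔT/R = 748 × 33.5 / 41.49 = 604 BTU/h

604 BTU/h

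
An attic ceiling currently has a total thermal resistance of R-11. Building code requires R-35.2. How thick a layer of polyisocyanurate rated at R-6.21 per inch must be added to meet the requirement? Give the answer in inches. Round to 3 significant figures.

3.90 in

ΔR = 35.2 − 11 = 24.2 ft²·°F·h/BTU
L = ΔR / (R/in) = 24.2/6.21 = 3.897 in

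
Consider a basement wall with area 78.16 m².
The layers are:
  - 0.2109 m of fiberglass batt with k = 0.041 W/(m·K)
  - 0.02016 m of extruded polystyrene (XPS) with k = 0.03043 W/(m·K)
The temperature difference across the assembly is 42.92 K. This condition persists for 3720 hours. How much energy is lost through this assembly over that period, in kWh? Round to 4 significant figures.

2149 kWh

0.2109/0.041 = 5.1439
0.02016/0.03043 = 0.6625
R_total = 5.1439 + 0.6625 = 5.8064 m²·K/W
Q = 78.16 × 42.92 / 5.8064 = 577.75 W
E = 577.75 W × 3720 h / 1000 = 2149.2 kWh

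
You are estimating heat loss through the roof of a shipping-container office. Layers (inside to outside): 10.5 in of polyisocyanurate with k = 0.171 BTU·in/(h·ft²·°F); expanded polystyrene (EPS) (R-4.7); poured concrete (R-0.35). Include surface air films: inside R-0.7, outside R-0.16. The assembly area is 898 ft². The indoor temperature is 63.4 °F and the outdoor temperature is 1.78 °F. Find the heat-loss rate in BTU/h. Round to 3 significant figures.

822 BTU/h

10.5/0.171 = 61.4
R_total = 0.7 + 61.4 + 4.7 + 0.35 + 0.16 = 67.31 ft²·°F·h/BTU
Q = A·ΔT/R = 898 × (63.4 − 1.78) / 67.31 = 822 BTU/h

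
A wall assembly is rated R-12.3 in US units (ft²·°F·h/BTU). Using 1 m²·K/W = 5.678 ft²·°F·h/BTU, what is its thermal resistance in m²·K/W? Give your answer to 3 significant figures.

R_SI = 12.3/5.678 = 2.166

2.17 m²·K/W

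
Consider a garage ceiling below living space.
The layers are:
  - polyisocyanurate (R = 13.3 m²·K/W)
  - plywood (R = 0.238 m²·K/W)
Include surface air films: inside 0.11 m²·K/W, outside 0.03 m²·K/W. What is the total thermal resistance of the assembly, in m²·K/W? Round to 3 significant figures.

R_total = 0.11 + 13.3 + 0.238 + 0.03 = 13.68 m²·K/W

13.7 m²·K/W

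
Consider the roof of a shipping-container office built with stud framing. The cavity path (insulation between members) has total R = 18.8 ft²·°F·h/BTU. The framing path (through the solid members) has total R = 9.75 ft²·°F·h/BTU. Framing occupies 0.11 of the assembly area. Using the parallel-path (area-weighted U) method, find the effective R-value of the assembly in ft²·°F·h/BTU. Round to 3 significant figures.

U_eff = 0.89/18.8 + 0.11/9.75 = 0.04734 + 0.01128 = 0.05862
R_eff = 1/U_eff = 17.06 ft²·°F·h/BTU

17.1 ft²·°F·h/BTU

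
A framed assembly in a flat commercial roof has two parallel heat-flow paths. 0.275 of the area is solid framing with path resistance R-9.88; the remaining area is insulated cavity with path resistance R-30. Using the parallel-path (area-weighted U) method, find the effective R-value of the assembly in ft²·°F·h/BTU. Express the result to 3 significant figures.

U_eff = 0.725/30 + 0.275/9.88 = 0.02417 + 0.02783 = 0.052
R_eff = 1/U_eff = 19.23 ft²·°F·h/BTU

19.2 ft²·°F·h/BTU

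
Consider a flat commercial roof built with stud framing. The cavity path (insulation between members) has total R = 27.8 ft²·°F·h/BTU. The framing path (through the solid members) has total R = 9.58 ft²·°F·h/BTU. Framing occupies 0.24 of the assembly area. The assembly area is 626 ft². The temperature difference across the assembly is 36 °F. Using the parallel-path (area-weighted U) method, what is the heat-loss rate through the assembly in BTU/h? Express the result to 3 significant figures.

U_eff = 0.76/27.8 + 0.24/9.58 = 0.02734 + 0.02505 = 0.05239
R_eff = 1/U_eff = 19.09 ft²·°F·h/BTU
Q = 626 × 36 / 19.09 = 1181 BTU/h

1180 BTU/h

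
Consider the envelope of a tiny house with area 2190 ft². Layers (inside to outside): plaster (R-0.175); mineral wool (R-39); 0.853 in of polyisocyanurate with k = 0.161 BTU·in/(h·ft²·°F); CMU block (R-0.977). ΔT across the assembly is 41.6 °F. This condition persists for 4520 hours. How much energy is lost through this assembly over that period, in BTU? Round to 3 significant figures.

0.853/0.161 = 5.298
R_total = 0.175 + 39 + 5.298 + 0.977 = 45.45 ft²·°F·h/BTU
Q = 2190 × 41.6 / 45.45 = 2004 BTU/h
E = 2004 × 4520 = 9060000 BTU

9060000 BTU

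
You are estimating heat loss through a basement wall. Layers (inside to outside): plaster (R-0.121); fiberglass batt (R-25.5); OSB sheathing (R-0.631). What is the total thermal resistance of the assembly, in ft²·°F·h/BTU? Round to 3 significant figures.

R_total = 0.121 + 25.5 + 0.631 = 26.25 ft²·°F·h/BTU

26.3 ft²·°F·h/BTU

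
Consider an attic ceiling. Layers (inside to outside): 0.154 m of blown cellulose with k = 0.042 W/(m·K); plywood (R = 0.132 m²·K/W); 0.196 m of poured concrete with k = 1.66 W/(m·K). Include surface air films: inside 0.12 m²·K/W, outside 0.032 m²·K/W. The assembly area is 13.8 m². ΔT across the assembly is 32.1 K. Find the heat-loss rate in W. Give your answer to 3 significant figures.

0.154/0.042 = 3.667
0.196/1.66 = 0.1181
R_total = 0.12 + 3.667 + 0.132 + 0.1181 + 0.032 = 4.069 m²·K/W
Q = A·ΔT/R = 13.8 × 32.1 / 4.069 = 108.9 W

109 W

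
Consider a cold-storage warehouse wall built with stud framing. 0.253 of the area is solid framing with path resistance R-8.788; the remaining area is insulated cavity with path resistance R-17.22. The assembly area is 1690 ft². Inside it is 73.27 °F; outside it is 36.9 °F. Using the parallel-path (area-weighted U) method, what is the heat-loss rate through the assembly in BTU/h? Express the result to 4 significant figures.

4436 BTU/h

U_eff = 0.747/17.22 + 0.253/8.788 = 0.04338 + 0.028789 = 0.072169
R_eff = 1/U_eff = 13.856 ft²·°F·h/BTU
Q = 1690 × (73.27 − 36.9) / 13.856 = 4435.9 BTU/h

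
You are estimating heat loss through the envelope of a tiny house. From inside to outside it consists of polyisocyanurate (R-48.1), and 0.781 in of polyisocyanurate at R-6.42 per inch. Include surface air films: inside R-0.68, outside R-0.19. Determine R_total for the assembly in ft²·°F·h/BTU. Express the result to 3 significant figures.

54.0 ft²·°F·h/BTU

0.781 × 6.42 = 5.014
R_total = 0.68 + 48.1 + 5.014 + 0.19 = 53.98 ft²·°F·h/BTU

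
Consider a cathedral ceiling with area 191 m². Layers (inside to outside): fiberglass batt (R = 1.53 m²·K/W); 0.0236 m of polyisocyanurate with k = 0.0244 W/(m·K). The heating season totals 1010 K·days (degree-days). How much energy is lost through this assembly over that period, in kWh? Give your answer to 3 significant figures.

0.0236/0.0244 = 0.9672
R_total = 1.53 + 0.9672 = 2.497 m²·K/W
E = A × HDD × 24 / R / 1000 = 191 × 1010 × 24 / 2.497 / 1000 = 1854 kWh

1850 kWh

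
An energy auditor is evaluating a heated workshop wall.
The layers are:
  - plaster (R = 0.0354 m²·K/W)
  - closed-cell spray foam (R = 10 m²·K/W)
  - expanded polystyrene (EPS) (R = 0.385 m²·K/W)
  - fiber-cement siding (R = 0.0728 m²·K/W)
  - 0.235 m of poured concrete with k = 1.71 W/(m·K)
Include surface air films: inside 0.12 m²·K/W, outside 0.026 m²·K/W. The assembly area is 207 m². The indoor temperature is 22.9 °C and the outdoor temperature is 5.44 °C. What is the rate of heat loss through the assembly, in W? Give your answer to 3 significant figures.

0.235/1.71 = 0.1374
R_total = 0.12 + 0.0354 + 10 + 0.385 + 0.0728 + 0.1374 + 0.026 = 10.78 m²·K/W
Q = A·ΔT/R = 207 × (22.9 − 5.44) / 10.78 = 335.4 W

335 W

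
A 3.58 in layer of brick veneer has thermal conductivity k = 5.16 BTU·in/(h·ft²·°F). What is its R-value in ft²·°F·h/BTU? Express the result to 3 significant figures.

R = L/k = 3.58/5.16 = 0.6938 ft²·°F·h/BTU

0.694 ft²·°F·h/BTU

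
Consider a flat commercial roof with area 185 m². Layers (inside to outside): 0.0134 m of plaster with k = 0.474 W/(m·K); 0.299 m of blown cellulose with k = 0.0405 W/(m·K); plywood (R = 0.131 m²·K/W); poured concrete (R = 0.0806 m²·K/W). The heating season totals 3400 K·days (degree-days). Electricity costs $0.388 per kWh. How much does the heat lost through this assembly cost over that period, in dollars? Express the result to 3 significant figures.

0.0134/0.474 = 0.02827
0.299/0.0405 = 7.383
R_total = 0.02827 + 7.383 + 0.131 + 0.0806 = 7.623 m²·K/W
E = A × HDD × 24 / R / 1000 = 185 × 3400 × 24 / 7.623 / 1000 = 1980 kWh
Cost = 1980 × 0.388 = $768.4

768 dollars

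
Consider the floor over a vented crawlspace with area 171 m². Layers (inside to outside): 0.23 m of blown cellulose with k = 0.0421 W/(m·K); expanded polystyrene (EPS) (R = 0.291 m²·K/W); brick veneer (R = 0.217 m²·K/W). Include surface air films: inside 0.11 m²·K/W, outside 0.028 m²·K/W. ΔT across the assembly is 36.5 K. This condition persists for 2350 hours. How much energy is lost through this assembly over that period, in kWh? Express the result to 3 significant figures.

0.23/0.0421 = 5.463
R_total = 0.11 + 5.463 + 0.291 + 0.217 + 0.028 = 6.109 m²·K/W
Q = 171 × 36.5 / 6.109 = 1022 W
E = 1022 W × 2350 h / 1000 = 2401 kWh

2400 kWh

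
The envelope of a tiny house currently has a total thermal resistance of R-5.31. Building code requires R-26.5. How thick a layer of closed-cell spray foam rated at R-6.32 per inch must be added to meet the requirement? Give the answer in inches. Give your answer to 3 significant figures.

ΔR = 26.5 − 5.31 = 21.19 ft²·°F·h/BTU
L = ΔR / (R/in) = 21.19/6.32 = 3.353 in

3.35 in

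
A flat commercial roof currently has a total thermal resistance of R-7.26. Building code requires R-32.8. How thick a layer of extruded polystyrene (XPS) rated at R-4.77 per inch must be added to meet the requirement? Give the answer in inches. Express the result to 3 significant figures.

5.35 in

ΔR = 32.8 − 7.26 = 25.54 ft²·°F·h/BTU
L = ΔR / (R/in) = 25.54/4.77 = 5.354 in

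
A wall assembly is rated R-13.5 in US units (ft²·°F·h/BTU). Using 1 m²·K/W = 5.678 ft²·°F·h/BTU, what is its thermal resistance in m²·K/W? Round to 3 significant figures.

R_SI = 13.5/5.678 = 2.378

2.38 m²·K/W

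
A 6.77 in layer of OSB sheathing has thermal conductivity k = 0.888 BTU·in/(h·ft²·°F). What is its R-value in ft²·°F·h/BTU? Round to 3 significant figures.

R = L/k = 6.77/0.888 = 7.624 ft²·°F·h/BTU

7.62 ft²·°F·h/BTU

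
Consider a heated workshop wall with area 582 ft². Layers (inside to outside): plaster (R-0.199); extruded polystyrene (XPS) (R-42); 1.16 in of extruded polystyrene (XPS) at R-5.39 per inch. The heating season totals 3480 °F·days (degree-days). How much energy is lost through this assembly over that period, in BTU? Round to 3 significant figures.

1000000 BTU

1.16 × 5.39 = 6.252
R_total = 0.199 + 42 + 6.252 = 48.45 ft²·°F·h/BTU
E = A × HDD × 24 / R = 582 × 3480 × 24 / 48.45 = 1003000 BTU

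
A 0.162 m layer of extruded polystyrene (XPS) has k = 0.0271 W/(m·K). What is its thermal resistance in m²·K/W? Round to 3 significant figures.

5.98 m²·K/W

R = L/k = 0.162/0.0271 = 5.978 m²·K/W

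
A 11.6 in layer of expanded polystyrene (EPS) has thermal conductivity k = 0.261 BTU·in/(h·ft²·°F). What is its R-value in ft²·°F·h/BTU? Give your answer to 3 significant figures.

R = L/k = 11.6/0.261 = 44.44 ft²·°F·h/BTU

44.4 ft²·°F·h/BTU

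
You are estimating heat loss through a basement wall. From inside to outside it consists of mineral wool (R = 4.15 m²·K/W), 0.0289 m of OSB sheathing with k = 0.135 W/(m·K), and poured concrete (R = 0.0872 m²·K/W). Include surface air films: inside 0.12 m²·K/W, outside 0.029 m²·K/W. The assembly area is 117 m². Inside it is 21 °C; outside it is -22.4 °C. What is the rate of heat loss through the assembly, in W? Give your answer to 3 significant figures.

0.0289/0.135 = 0.2141
R_total = 0.12 + 4.15 + 0.2141 + 0.0872 + 0.029 = 4.6 m²·K/W
Q = A·ΔT/R = 117 × (21 − (-22.4)) / 4.6 = 1104 W

1100 W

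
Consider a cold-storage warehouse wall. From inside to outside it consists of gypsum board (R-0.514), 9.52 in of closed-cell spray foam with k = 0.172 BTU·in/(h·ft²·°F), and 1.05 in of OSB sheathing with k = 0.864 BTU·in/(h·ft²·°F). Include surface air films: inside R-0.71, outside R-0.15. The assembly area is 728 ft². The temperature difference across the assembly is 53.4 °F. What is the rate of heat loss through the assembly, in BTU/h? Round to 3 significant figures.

671 BTU/h

9.52/0.172 = 55.35
1.05/0.864 = 1.215
R_total = 0.71 + 0.514 + 55.35 + 1.215 + 0.15 = 57.94 ft²·°F·h/BTU
Q = A·ΔT/R = 728 × 53.4 / 57.94 = 671 BTU/h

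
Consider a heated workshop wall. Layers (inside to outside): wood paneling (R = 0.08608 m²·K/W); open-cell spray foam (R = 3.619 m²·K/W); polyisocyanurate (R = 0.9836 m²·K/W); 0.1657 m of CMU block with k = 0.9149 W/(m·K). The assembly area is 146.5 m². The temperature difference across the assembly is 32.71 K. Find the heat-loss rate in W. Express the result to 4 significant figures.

0.1657/0.9149 = 0.18111
R_total = 0.08608 + 3.619 + 0.9836 + 0.18111 = 4.8698 m²·K/W
Q = A·ΔT/R = 146.5 × 32.71 / 4.8698 = 984.03 W

984.0 W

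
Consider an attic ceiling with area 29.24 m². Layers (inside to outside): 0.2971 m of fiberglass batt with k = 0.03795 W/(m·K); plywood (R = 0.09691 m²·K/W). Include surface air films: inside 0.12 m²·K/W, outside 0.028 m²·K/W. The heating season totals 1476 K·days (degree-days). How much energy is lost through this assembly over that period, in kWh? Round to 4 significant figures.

128.3 kWh

0.2971/0.03795 = 7.8287
R_total = 0.12 + 7.8287 + 0.09691 + 0.028 = 8.0736 m²·K/W
E = A × HDD × 24 / R / 1000 = 29.24 × 1476 × 24 / 8.0736 / 1000 = 128.29 kWh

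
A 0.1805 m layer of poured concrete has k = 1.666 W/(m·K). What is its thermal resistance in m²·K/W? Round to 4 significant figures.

0.1083 m²·K/W

R = L/k = 0.1805/1.666 = 0.10834 m²·K/W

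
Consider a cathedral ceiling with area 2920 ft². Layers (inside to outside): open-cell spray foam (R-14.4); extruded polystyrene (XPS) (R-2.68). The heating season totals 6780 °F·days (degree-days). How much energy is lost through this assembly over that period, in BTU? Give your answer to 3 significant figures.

R_total = 14.4 + 2.68 = 17.08 ft²·°F·h/BTU
E = A × HDD × 24 / R = 2920 × 6780 × 24 / 17.08 = 27820000 BTU

27800000 BTU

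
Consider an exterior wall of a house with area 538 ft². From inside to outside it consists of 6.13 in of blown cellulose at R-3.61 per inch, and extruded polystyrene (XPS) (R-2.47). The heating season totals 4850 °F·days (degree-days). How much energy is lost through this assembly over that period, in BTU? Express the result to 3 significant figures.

2550000 BTU

6.13 × 3.61 = 22.13
R_total = 22.13 + 2.47 = 24.6 ft²·°F·h/BTU
E = A × HDD × 24 / R = 538 × 4850 × 24 / 24.6 = 2546000 BTU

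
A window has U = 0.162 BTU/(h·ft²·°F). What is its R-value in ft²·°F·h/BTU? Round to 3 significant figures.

R = 1/U = 1/0.162 = 6.173

6.17 ft²·°F·h/BTU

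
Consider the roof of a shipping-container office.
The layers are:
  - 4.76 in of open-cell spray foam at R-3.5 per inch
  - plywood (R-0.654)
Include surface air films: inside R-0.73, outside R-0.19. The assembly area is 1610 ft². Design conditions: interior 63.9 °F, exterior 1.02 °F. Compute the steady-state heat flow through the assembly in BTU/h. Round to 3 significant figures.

4.76 × 3.5 = 16.66
R_total = 0.73 + 16.66 + 0.654 + 0.19 = 18.23 ft²·°F·h/BTU
Q = A·ΔT/R = 1610 × (63.9 − 1.02) / 18.23 = 5552 BTU/h

5550 BTU/h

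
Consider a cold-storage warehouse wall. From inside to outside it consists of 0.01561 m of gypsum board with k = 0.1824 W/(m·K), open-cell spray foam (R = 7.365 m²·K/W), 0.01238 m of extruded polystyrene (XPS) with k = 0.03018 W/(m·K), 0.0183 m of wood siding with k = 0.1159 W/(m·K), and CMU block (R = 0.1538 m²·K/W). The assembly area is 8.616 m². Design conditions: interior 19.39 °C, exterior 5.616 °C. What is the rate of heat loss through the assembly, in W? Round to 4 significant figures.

0.01561/0.1824 = 0.085581
0.01238/0.03018 = 0.41021
0.0183/0.1159 = 0.15789
R_total = 0.085581 + 7.365 + 0.41021 + 0.15789 + 0.1538 = 8.1725 m²·K/W
Q = A·ΔT/R = 8.616 × (19.39 − 5.616) / 8.1725 = 14.522 W

14.52 W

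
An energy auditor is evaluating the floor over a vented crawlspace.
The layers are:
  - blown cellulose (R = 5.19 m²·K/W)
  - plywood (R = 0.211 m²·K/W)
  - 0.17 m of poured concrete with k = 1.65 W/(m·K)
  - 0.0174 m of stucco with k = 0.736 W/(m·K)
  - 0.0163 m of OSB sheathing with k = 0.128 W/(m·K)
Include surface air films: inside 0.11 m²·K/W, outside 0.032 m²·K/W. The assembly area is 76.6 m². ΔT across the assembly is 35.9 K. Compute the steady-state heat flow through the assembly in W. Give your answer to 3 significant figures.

0.17/1.65 = 0.103
0.0174/0.736 = 0.02364
0.0163/0.128 = 0.1273
R_total = 0.11 + 5.19 + 0.211 + 0.103 + 0.02364 + 0.1273 + 0.032 = 5.797 m²·K/W
Q = A·ΔT/R = 76.6 × 35.9 / 5.797 = 474.4 W

474 W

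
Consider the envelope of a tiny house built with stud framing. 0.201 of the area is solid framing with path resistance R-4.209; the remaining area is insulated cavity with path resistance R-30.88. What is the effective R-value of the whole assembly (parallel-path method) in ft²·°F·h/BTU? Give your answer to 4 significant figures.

13.58 ft²·°F·h/BTU

U_eff = 0.799/30.88 + 0.201/4.209 = 0.025874 + 0.047755 = 0.073629
R_eff = 1/U_eff = 13.582 ft²·°F·h/BTU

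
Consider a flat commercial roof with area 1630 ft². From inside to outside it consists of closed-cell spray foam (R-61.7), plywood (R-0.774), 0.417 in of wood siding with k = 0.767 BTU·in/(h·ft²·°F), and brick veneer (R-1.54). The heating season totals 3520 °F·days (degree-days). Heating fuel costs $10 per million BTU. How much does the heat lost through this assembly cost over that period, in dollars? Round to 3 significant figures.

21.3 dollars

0.417/0.767 = 0.5437
R_total = 61.7 + 0.774 + 0.5437 + 1.54 = 64.56 ft²·°F·h/BTU
E = A × HDD × 24 / R = 1630 × 3520 × 24 / 64.56 = 2133000 BTU
Cost = 2133000/10⁶ × 10 = $21.33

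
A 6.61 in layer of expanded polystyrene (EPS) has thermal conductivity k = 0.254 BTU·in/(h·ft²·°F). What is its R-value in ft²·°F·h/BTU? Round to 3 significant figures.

26.0 ft²·°F·h/BTU

R = L/k = 6.61/0.254 = 26.02 ft²·°F·h/BTU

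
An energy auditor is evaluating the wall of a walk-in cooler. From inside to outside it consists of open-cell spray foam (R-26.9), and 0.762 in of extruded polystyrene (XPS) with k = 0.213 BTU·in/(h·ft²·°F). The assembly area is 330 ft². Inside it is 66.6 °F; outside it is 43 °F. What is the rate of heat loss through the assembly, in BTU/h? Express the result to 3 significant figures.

256 BTU/h

0.762/0.213 = 3.577
R_total = 26.9 + 3.577 = 30.48 ft²·°F·h/BTU
Q = A·ΔT/R = 330 × (66.6 − 43) / 30.48 = 255.5 BTU/h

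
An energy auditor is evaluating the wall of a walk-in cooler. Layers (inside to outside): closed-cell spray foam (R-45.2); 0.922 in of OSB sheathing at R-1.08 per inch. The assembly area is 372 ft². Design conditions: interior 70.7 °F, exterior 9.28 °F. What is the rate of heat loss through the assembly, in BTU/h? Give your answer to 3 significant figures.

495 BTU/h

0.922 × 1.08 = 0.9958
R_total = 45.2 + 0.9958 = 46.2 ft²·°F·h/BTU
Q = A·ΔT/R = 372 × (70.7 − 9.28) / 46.2 = 494.6 BTU/h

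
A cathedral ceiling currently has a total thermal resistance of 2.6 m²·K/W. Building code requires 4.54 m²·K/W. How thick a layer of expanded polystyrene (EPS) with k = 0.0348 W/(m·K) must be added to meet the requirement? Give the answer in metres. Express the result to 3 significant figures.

ΔR = 4.54 − 2.6 = 1.94 m²·K/W
L = ΔR × k = 1.94 × 0.0348 = 0.06751 m

0.0675 m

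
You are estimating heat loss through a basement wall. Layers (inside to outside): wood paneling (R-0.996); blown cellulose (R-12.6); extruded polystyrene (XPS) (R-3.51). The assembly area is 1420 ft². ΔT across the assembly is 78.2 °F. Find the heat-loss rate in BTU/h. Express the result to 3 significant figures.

6490 BTU/h

R_total = 0.996 + 12.6 + 3.51 = 17.11 ft²·°F·h/BTU
Q = A·ΔT/R = 1420 × 78.2 / 17.11 = 6492 BTU/h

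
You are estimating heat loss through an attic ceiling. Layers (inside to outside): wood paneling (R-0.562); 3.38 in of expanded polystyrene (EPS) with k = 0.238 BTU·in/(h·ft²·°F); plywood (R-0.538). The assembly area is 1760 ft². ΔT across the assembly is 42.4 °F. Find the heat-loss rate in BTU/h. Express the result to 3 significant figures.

3.38/0.238 = 14.2
R_total = 0.562 + 14.2 + 0.538 = 15.3 ft²·°F·h/BTU
Q = A·ΔT/R = 1760 × 42.4 / 15.3 = 4877 BTU/h

4880 BTU/h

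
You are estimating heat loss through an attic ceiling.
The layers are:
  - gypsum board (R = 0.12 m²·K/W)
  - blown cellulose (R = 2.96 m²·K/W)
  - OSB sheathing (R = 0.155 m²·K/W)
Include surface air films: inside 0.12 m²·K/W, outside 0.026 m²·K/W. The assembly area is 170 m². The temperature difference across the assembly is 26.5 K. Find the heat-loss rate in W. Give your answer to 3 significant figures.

R_total = 0.12 + 0.12 + 2.96 + 0.155 + 0.026 = 3.381 m²·K/W
Q = A·ΔT/R = 170 × 26.5 / 3.381 = 1332 W

1330 W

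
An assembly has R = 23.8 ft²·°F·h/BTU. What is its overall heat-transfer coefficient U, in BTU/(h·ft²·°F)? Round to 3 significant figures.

0.0420 BTU/(h·ft²·°F)

U = 1/R = 1/23.8 = 0.04202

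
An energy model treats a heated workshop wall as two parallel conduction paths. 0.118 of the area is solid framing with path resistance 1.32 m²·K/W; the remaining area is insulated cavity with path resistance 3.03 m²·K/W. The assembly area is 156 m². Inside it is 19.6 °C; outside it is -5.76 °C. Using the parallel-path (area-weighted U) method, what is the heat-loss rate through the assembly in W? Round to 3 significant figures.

1510 W

U_eff = 0.882/3.03 + 0.118/1.32 = 0.2911 + 0.08939 = 0.3805
R_eff = 1/U_eff = 2.628 m²·K/W
Q = 156 × (19.6 − (-5.76)) / 2.628 = 1505 W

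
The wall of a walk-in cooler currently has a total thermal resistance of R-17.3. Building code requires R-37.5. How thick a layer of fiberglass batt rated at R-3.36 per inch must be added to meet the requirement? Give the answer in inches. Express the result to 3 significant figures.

6.01 in

ΔR = 37.5 − 17.3 = 20.2 ft²·°F·h/BTU
L = ΔR / (R/in) = 20.2/3.36 = 6.012 in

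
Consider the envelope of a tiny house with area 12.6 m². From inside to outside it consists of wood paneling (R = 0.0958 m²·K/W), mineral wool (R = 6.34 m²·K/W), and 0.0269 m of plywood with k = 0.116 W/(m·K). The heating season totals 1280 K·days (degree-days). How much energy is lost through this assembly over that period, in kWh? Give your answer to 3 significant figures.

0.0269/0.116 = 0.2319
R_total = 0.0958 + 6.34 + 0.2319 = 6.668 m²·K/W
E = A × HDD × 24 / R / 1000 = 12.6 × 1280 × 24 / 6.668 / 1000 = 58.05 kWh

58.1 kWh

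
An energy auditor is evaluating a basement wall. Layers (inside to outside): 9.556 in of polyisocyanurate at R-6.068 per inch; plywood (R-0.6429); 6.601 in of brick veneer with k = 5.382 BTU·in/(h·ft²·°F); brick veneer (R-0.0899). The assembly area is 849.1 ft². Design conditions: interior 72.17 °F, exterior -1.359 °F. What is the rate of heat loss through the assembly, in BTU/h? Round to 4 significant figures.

1042 BTU/h

9.556 × 6.068 = 57.986
6.601/5.382 = 1.2265
R_total = 57.986 + 0.6429 + 1.2265 + 0.0899 = 59.945 ft²·°F·h/BTU
Q = A·ΔT/R = 849.1 × (72.17 − (-1.359)) / 59.945 = 1041.5 BTU/h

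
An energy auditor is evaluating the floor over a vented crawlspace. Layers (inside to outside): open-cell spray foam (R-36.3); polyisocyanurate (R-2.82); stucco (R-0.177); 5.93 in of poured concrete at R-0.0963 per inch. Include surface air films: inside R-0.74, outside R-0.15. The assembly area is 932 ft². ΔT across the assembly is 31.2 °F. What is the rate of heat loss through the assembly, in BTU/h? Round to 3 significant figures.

5.93 × 0.0963 = 0.5711
R_total = 0.74 + 36.3 + 2.82 + 0.177 + 0.5711 + 0.15 = 40.76 ft²·°F·h/BTU
Q = A·ΔT/R = 932 × 31.2 / 40.76 = 713.4 BTU/h

713 BTU/h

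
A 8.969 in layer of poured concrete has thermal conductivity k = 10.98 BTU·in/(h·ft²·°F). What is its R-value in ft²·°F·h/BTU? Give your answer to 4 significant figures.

R = L/k = 8.969/10.98 = 0.81685 ft²·°F·h/BTU

0.8168 ft²·°F·h/BTU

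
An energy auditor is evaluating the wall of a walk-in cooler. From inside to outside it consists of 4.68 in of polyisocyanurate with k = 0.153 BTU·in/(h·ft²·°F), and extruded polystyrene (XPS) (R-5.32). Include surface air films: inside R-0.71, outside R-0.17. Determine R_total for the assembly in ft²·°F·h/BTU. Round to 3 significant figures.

4.68/0.153 = 30.59
R_total = 0.71 + 30.59 + 5.32 + 0.17 = 36.79 ft²·°F·h/BTU

36.8 ft²·°F·h/BTU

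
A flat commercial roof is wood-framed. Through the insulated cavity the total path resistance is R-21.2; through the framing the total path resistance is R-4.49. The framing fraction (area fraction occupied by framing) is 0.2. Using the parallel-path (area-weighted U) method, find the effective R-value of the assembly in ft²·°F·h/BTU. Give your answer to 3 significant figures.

12.2 ft²·°F·h/BTU

U_eff = 0.8/21.2 + 0.2/4.49 = 0.03774 + 0.04454 = 0.08228
R_eff = 1/U_eff = 12.15 ft²·°F·h/BTU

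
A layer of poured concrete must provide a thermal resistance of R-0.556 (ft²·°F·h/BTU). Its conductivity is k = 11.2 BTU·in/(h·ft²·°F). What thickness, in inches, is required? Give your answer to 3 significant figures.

L = R × k = 0.556 × 11.2 = 6.227 in

6.23 in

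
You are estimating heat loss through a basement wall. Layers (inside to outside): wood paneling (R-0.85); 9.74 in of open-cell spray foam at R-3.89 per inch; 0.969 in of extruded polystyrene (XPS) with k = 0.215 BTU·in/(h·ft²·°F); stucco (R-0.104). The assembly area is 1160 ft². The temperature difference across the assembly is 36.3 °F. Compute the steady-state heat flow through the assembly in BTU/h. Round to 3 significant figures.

9.74 × 3.89 = 37.89
0.969/0.215 = 4.507
R_total = 0.85 + 37.89 + 4.507 + 0.104 = 43.35 ft²·°F·h/BTU
Q = A·ΔT/R = 1160 × 36.3 / 43.35 = 971.4 BTU/h

971 BTU/h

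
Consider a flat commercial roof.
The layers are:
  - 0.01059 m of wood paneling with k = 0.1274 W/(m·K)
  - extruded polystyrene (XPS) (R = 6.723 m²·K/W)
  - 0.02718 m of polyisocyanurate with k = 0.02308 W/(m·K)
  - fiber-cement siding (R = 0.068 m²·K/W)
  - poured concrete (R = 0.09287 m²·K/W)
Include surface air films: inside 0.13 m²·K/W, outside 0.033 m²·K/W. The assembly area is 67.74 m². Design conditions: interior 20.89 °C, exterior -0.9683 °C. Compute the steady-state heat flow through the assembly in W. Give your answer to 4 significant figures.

0.01059/0.1274 = 0.083124
0.02718/0.02308 = 1.1776
R_total = 0.13 + 0.083124 + 6.723 + 1.1776 + 0.068 + 0.09287 + 0.033 = 8.3076 m²·K/W
Q = A·ΔT/R = 67.74 × (20.89 − (-0.9683)) / 8.3076 = 178.23 W

178.2 W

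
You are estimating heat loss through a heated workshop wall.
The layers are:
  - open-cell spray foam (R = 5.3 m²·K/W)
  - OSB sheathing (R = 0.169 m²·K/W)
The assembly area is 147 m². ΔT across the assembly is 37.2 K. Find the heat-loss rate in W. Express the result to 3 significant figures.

1000 W

R_total = 5.3 + 0.169 = 5.469 m²·K/W
Q = A·ΔT/R = 147 × 37.2 / 5.469 = 999.9 W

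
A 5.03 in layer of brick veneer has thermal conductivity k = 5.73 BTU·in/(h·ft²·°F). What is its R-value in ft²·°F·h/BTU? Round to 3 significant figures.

R = L/k = 5.03/5.73 = 0.8778 ft²·°F·h/BTU

0.878 ft²·°F·h/BTU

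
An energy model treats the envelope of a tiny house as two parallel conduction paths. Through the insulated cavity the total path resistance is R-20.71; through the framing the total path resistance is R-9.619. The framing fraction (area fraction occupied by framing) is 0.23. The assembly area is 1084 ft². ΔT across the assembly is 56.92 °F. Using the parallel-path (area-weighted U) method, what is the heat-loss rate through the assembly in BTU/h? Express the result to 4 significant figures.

3769 BTU/h

U_eff = 0.77/20.71 + 0.23/9.619 = 0.03718 + 0.023911 = 0.061091
R_eff = 1/U_eff = 16.369 ft²·°F·h/BTU
Q = 1084 × 56.92 / 16.369 = 3769.4 BTU/h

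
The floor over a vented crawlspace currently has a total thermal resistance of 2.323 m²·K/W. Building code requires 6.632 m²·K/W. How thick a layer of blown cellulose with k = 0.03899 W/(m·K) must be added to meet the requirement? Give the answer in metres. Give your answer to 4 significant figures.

ΔR = 6.632 − 2.323 = 4.309 m²·K/W
L = ΔR × k = 4.309 × 0.03899 = 0.16801 m

0.1680 m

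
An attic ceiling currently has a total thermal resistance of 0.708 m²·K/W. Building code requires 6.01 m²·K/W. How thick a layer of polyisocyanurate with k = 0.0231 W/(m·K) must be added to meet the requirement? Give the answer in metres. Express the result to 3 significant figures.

ΔR = 6.01 − 0.708 = 5.302 m²·K/W
L = ΔR × k = 5.302 × 0.0231 = 0.1225 m

0.122 m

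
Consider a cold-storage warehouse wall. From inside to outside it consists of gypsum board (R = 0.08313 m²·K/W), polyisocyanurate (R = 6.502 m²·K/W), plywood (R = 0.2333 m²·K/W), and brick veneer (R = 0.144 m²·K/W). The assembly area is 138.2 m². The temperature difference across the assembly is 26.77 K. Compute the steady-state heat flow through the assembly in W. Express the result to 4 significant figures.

R_total = 0.08313 + 6.502 + 0.2333 + 0.144 = 6.9624 m²·K/W
Q = A·ΔT/R = 138.2 × 26.77 / 6.9624 = 531.37 W

531.4 W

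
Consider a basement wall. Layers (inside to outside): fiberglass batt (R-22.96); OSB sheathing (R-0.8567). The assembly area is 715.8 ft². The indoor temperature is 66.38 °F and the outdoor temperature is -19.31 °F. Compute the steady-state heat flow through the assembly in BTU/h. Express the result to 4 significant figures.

2575 BTU/h

R_total = 22.96 + 0.8567 = 23.817 ft²·°F·h/BTU
Q = A·ΔT/R = 715.8 × (66.38 − (-19.31)) / 23.817 = 2575.4 BTU/h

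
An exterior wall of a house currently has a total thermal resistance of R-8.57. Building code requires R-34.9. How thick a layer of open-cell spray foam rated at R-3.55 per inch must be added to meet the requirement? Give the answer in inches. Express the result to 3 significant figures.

7.42 in

ΔR = 34.9 − 8.57 = 26.33 ft²·°F·h/BTU
L = ΔR / (R/in) = 26.33/3.55 = 7.417 in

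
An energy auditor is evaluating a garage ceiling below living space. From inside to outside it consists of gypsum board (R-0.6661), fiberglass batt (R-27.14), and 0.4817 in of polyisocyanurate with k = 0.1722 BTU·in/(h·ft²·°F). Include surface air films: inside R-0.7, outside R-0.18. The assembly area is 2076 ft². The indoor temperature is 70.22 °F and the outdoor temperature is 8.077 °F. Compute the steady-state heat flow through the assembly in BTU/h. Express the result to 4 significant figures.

4098 BTU/h

0.4817/0.1722 = 2.7973
R_total = 0.7 + 0.6661 + 27.14 + 2.7973 + 0.18 = 31.483 ft²·°F·h/BTU
Q = A·ΔT/R = 2076 × (70.22 − 8.077) / 31.483 = 4097.7 BTU/h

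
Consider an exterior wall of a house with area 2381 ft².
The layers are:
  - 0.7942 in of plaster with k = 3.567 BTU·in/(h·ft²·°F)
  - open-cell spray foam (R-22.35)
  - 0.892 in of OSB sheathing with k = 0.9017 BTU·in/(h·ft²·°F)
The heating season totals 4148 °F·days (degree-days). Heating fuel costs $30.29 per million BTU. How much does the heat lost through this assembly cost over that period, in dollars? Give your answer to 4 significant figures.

304.7 dollars

0.7942/3.567 = 0.22265
0.892/0.9017 = 0.98924
R_total = 0.22265 + 22.35 + 0.98924 = 23.562 ft²·°F·h/BTU
E = A × HDD × 24 / R = 2381 × 4148 × 24 / 23.562 = 10060000 BTU
Cost = 10060000/10⁶ × 30.29 = $304.72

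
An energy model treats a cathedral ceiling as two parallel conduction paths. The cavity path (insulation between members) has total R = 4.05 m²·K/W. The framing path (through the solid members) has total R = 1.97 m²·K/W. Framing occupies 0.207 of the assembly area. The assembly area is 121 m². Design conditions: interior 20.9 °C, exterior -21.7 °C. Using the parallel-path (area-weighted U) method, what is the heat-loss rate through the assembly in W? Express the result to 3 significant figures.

1550 W

U_eff = 0.793/4.05 + 0.207/1.97 = 0.1958 + 0.1051 = 0.3009
R_eff = 1/U_eff = 3.324 m²·K/W
Q = 121 × (20.9 − (-21.7)) / 3.324 = 1551 W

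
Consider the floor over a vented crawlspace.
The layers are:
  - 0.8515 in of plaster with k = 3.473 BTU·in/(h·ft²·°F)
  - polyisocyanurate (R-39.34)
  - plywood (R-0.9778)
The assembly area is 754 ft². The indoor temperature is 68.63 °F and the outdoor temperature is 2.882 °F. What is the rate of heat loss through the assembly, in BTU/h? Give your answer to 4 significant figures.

0.8515/3.473 = 0.24518
R_total = 0.24518 + 39.34 + 0.9778 = 40.563 ft²·°F·h/BTU
Q = A·ΔT/R = 754 × (68.63 − 2.882) / 40.563 = 1222.1 BTU/h

1222 BTU/h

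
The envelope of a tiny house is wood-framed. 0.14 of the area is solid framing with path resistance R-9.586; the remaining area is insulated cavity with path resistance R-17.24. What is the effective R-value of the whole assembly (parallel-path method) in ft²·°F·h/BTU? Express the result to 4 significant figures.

15.51 ft²·°F·h/BTU

U_eff = 0.86/17.24 + 0.14/9.586 = 0.049884 + 0.014605 = 0.064489
R_eff = 1/U_eff = 15.507 ft²·°F·h/BTU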